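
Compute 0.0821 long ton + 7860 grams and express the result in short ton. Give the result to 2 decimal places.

0.10 short tons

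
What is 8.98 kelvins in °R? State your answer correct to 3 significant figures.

°R = K × 9/5.
Applying the formula gives 16.2 °R.

16.2 °R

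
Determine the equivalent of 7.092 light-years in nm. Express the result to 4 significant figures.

6.710e+25 nm

1 ly = 9.46073e+24 nanometers.
Thus 7.092 × 9.46073e+24 ≈ 6.710e+25 nm.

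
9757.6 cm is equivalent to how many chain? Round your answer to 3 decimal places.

1 cm = 0.000497097 chains.
So 9757.6 × 0.000497097 ≈ 4.850 chain.

4.850 chains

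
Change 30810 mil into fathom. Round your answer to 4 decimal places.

1 mil = 1.38889e-5 fathoms.
Then 30810 × 1.38889e-5 ≈ 0.4279 fathom.

0.4279 fathom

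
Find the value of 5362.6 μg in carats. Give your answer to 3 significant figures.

0.0268 carats

1 μg = 5.00000e-6 carats.
Thus 5362.6 × 5.00000e-6 ≈ 0.0268 ct.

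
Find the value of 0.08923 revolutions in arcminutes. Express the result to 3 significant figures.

1930 arcminutes

1 rev = 21600.0 arcmin.
So 0.08923 × 21600.0 ≈ 1930 arcmin.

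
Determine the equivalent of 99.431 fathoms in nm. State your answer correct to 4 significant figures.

1 fathom = 1.82880 × 10^9 nm.
Then 99.431 × 1.82880 × 10^9 ≈ 1.818 × 10^11 nm.

1.818 × 10^11 nm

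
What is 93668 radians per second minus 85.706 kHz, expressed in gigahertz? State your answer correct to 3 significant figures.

-7.08e-5 gigahertz

93668 rad/s = 1.49077e-5 GHz and 85.706 kHz = 8.57060e-5 GHz.
1.49077e-5 − 8.57060e-5 ≈ -7.08e-5 GHz.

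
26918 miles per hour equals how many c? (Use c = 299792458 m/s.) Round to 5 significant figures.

1 mph = 1.49116 × 10^-9 c.
So 26918 × 1.49116 × 10^-9 ≈ 4.0139 × 10^-5 c.

4.0139 × 10^-5 times the speed of light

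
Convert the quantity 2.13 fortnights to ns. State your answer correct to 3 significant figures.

1 fortnight = 1.20960e+15 ns.
So 2.13 × 1.20960e+15 ≈ 2.58e+15 ns.

2.58e+15 nanoseconds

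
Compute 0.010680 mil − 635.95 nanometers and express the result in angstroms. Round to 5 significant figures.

-3646.8 Å

0.010680 mil = 2712.72 Å and 635.95 nm = 6359.50 Å.
2712.72 − 6359.50 ≈ -3646.8 Å.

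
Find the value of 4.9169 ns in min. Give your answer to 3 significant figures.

8.19e-11 minutes

1 ns = 1.66667e-11 min.
Thus 4.9169 × 1.66667e-11 ≈ 8.19e-11 min.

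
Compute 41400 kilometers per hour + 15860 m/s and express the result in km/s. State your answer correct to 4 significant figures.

27.36 km/s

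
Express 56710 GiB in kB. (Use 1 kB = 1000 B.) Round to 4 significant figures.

6.089 × 10^10 kB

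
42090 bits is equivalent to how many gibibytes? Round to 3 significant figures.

1 bit = 1.16415 × 10^-10 gibibytes.
Then 42090 × 1.16415 × 10^-10 ≈ 4.90 × 10^-6 GiB.

4.90 × 10^-6 GiB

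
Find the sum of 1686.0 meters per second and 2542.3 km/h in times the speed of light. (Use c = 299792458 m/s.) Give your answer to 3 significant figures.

7.98e-6 times the speed of light

1686.0 m/s = 5.62389e-6 c and 2542.3 km/h = 2.35561e-6 c.
5.62389e-6 + 2.35561e-6 ≈ 7.98e-6 c.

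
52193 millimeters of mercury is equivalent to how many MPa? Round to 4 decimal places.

1 millimeter of mercury = 0.000133322 MPa.
Thus 52193 × 0.000133322 ≈ 6.9585 MPa.

6.9585 megapascals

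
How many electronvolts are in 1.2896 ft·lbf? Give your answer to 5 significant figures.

1 foot-pound = 8.46235 × 10^18 eV.
Thus 1.2896 × 8.46235 × 10^18 ≈ 1.0913 × 10^19 eV.

1.0913 × 10^19 eV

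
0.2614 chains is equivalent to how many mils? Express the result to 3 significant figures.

207000 mil

1 chain = 792000 mil.
Thus 0.2614 × 792000 ≈ 207000 mil.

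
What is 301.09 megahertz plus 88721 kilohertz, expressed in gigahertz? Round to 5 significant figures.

301.09 MHz = 0.301090 GHz and 88721 kHz = 0.0887210 GHz.
0.301090 + 0.0887210 ≈ 0.38981 GHz.

0.38981 GHz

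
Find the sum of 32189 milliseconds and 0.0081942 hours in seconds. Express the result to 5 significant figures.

32189 ms = 32.1890 s and 0.0081942 h = 29.4991 s.
32.1890 + 29.4991 ≈ 61.688 s.

61.688 s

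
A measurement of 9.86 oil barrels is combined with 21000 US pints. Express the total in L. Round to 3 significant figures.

9.86 bbl = 1567.61 L and 21000 US pt = 9936.71 L.
1567.61 + 9936.71 ≈ 11500 L.

11500 liters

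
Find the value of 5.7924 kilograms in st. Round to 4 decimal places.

0.9121 st

1 kilogram = 0.157473 stone.
Thus 5.7924 × 0.157473 ≈ 0.9121 st.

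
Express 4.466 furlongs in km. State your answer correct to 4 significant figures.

0.8984 km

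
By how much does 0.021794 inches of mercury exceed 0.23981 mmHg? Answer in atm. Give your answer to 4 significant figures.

0.0004128 atm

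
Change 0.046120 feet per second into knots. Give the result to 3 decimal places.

1 foot per second = 0.592484 kn.
0.046120 × 0.592484 ≈ 0.027 kn.

0.027 kn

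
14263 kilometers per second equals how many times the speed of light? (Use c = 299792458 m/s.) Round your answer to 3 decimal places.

0.048 c

1 kilometer per second = 3.33564 × 10^-6 c.
Then 14263 × 3.33564 × 10^-6 ≈ 0.048 c.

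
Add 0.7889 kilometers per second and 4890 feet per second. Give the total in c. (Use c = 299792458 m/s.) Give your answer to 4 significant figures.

0.7889 km/s = 2.63149 × 10^-6 c and 4890 ft/s = 4.97168 × 10^-6 c.
2.63149 × 10^-6 + 4.97168 × 10^-6 ≈ 7.603 × 10^-6 c.

7.603 × 10^-6 c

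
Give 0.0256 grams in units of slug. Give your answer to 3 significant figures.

1 g = 6.85218 × 10^-5 slugs.
0.0256 × 6.85218 × 10^-5 ≈ 1.75 × 10^-6 slug.

1.75 × 10^-6 slugs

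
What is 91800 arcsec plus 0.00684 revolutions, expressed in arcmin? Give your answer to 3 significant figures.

1680 arcmin

91800 arcsec = 1530.00 arcmin and 0.00684 rev = 147.744 arcmin.
1530.00 + 147.744 ≈ 1680 arcmin.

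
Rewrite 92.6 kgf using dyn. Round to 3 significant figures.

9.08e+7 dyn

1 kilogram-force = 980665 dynes.
So 92.6 × 980665 ≈ 9.08e+7 dyn.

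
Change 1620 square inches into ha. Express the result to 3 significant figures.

0.000105 ha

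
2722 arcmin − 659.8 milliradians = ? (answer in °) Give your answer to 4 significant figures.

7.563 degrees

2722 arcmin = 45.3667 ° and 659.8 mrad = 37.8038 °.
45.3667 − 37.8038 ≈ 7.563 °.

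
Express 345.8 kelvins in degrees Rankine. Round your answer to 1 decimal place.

°R = K × 9/5.
Applying the formula gives 622.4 °R.

622.4 °R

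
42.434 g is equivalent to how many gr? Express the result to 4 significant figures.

654.9 grains

1 g = 15.4324 gr.
42.434 × 15.4324 ≈ 654.9 gr.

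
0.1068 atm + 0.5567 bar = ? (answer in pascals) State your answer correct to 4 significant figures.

66490 Pa

0.1068 atm = 10821.5 Pa and 0.5567 bar = 55670.0 Pa.
10821.5 + 55670.0 ≈ 66490 Pa.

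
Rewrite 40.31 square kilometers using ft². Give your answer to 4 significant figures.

4.339e+8 square feet

1 square kilometer = 1.07639e+7 square feet.
40.31 × 1.07639e+7 ≈ 4.339e+8 ft².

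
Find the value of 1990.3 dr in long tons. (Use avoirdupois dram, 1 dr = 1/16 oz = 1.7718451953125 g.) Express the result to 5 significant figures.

0.0034708 long ton

1 dram = 1.74386 × 10^-6 long ton.
1990.3 × 1.74386 × 10^-6 ≈ 0.0034708 long ton.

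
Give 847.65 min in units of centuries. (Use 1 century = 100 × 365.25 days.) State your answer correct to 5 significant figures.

1.6116e-5 century

1 minute = 1.90129e-8 centuries.
847.65 × 1.90129e-8 ≈ 1.6116e-5 century.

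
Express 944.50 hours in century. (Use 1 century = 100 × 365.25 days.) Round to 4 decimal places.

0.0011 century

1 hour = 1.14077e-6 century.
So 944.50 × 1.14077e-6 ≈ 0.0011 century.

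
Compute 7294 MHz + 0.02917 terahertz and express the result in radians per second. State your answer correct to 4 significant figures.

2.291e+11 rad/s

7294 MHz = 4.58296e+10 rad/s and 0.02917 THz = 1.83281e+11 rad/s.
4.58296e+10 + 1.83281e+11 ≈ 2.291e+11 rad/s.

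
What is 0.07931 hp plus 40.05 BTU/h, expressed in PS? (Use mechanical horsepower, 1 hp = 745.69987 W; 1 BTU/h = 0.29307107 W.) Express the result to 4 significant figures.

0.09637 metric horsepower

0.07931 hp = 0.0804100 PS and 40.05 BTU/h = 0.0159586 PS.
0.0804100 + 0.0159586 ≈ 0.09637 PS.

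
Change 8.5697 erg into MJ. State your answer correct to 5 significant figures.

8.5697e-13 MJ

1 erg = 1.00000e-13 megajoules.
Then 8.5697 × 1.00000e-13 ≈ 8.5697e-13 MJ.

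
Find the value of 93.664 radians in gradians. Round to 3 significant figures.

5960 gradians

1 rad = 63.6620 gradians.
So 93.664 × 63.6620 ≈ 5960 grad.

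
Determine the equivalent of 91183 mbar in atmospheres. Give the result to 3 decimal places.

89.991 atmospheres

1 millibar = 0.000986923 atm.
Then 91183 × 0.000986923 ≈ 89.991 atm.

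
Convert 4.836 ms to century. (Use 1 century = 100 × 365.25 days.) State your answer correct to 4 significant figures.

1.532 × 10^-12 centuries

1 millisecond = 3.16881 × 10^-13 centuries.
Then 4.836 × 3.16881 × 10^-13 ≈ 1.532 × 10^-12 century.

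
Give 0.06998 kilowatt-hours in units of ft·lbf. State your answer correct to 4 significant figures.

1 kWh = 2.65522e+6 foot-pounds.
Thus 0.06998 × 2.65522e+6 ≈ 185800 ft·lbf.

185800 ft·lbf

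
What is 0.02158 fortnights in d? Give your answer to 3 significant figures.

1 fortnight = 14.0000 d.
0.02158 × 14.0000 ≈ 0.302 d.

0.302 d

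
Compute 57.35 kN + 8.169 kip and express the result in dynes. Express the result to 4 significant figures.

9.369 × 10^9 dyn

57.35 kN = 5.73500 × 10^9 dyn and 8.169 kip = 3.63375 × 10^9 dyn.
5.73500 × 10^9 + 3.63375 × 10^9 ≈ 9.369 × 10^9 dyn.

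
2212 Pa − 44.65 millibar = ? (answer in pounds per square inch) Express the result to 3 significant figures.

-0.327 psi

2212 Pa = 0.320823 psi and 44.65 mbar = 0.647593 psi.
0.320823 − 0.647593 ≈ -0.327 psi.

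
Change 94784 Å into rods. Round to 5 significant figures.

1.8847e-6 rod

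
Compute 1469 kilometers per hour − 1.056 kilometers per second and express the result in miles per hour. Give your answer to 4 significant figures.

-1449 mph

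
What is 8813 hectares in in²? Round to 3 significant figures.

1 hectare = 1.55000 × 10^7 square inches.
Thus 8813 × 1.55000 × 10^7 ≈ 1.37 × 10^11 in².

1.37 × 10^11 square inches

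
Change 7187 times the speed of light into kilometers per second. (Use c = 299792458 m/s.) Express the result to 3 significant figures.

2.15 × 10^9 km/s

1 speed of light = 299792 km/s.
7187 × 299792 ≈ 2.15 × 10^9 km/s.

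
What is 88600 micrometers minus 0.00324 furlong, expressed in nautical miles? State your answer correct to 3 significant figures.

88600 μm = 4.78402e-5 nmi and 0.00324 furlong = 0.000351935 nmi.
4.78402e-5 − 0.000351935 ≈ -0.000304 nmi.

-0.000304 nautical miles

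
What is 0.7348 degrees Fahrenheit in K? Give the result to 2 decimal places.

255.78 K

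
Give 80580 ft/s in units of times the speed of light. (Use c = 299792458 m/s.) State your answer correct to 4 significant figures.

8.193e-5 times the speed of light

1 ft/s = 1.01670e-9 times the speed of light.
Then 80580 × 1.01670e-9 ≈ 8.193e-5 c.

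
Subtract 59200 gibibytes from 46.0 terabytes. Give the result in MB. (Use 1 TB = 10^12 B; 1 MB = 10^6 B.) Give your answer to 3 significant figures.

-1.76e+7 MB

46.0 TB = 4.60000e+7 MB and 59200 GiB = 6.35655e+7 MB.
4.60000e+7 − 6.35655e+7 ≈ -1.76e+7 MB.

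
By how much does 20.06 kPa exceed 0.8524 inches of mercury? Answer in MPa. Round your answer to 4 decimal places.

0.0172 megapascals

20.06 kPa = 0.0200600 MPa and 0.8524 inHg = 0.00288656 MPa.
0.0200600 − 0.00288656 ≈ 0.0172 MPa.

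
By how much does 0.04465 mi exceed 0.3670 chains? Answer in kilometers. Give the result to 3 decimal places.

0.064 kilometers

0.04465 mi = 0.0718572 km and 0.3670 chain = 0.00738287 km.
0.0718572 − 0.00738287 ≈ 0.064 km.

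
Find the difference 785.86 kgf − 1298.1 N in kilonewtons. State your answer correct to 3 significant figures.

6.41 kilonewtons

785.86 kgf = 7.70665 kN and 1298.1 N = 1.29810 kN.
7.70665 − 1.29810 ≈ 6.41 kN.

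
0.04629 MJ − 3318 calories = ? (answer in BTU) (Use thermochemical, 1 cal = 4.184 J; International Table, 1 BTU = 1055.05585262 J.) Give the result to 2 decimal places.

0.04629 MJ = 43.8745 BTU and 3318 cal = 13.1581 BTU.
43.8745 − 13.1581 ≈ 30.72 BTU.

30.72 British thermal units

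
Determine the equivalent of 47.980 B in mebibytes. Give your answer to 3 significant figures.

4.58e-5 MiB

1 byte = 9.53674e-7 mebibytes.
So 47.980 × 9.53674e-7 ≈ 4.58e-5 MiB.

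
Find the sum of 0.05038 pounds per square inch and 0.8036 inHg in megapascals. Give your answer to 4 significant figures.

0.003069 MPa

0.05038 psi = 0.000347358 MPa and 0.8036 inHg = 0.00272130 MPa.
0.000347358 + 0.00272130 ≈ 0.003069 MPa.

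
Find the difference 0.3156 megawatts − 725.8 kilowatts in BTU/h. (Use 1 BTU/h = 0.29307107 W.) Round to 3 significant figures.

-1.40e+6 BTU per hour

0.3156 MW = 1.07687e+6 BTU/h and 725.8 kW = 2.47653e+6 BTU/h.
1.07687e+6 − 2.47653e+6 ≈ -1.40e+6 BTU/h.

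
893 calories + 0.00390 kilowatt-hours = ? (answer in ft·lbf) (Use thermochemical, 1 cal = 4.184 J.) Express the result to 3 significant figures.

893 cal = 2755.76 ft·lbf and 0.00390 kWh = 10355.4 ft·lbf.
2755.76 + 10355.4 ≈ 13100 ft·lbf.

13100 ft·lbf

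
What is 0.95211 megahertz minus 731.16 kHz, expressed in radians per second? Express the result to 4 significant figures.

1.388 × 10^6 rad/s

0.95211 MHz = 5.98228 × 10^6 rad/s and 731.16 kHz = 4.59401 × 10^6 rad/s.
5.98228 × 10^6 − 4.59401 × 10^6 ≈ 1.388 × 10^6 rad/s.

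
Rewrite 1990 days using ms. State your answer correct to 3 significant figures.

1.72 × 10^11 milliseconds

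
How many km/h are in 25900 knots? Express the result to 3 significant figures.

1 knot = 1.85200 km/h.
So 25900 × 1.85200 ≈ 48000 km/h.

48000 km/h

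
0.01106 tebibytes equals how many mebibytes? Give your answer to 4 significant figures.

1 tebibyte = 1.04858 × 10^6 mebibytes.
0.01106 × 1.04858 × 10^6 ≈ 11600 MiB.

11600 MiB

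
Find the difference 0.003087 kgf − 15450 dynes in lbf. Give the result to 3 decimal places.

-0.028 lbf

0.003087 kgf = 0.00680567 lbf and 15450 dyn = 0.0347330 lbf.
0.00680567 − 0.0347330 ≈ -0.028 lbf.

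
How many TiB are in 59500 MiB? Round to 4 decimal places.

0.0567 TiB

1 MiB = 9.53674e-7 tebibytes.
Thus 59500 × 9.53674e-7 ≈ 0.0567 TiB.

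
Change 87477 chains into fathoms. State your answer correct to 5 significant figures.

1 chain = 11.0000 fathoms.
Then 87477 × 11.0000 ≈ 962250 fathom.

962250 fathoms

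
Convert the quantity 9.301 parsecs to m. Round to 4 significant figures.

2.870 × 10^17 m

1 parsec = 3.08568 × 10^16 meters.
9.301 × 3.08568 × 10^16 ≈ 2.870 × 10^17 m.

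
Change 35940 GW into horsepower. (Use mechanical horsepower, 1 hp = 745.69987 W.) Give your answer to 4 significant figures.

4.820 × 10^10 hp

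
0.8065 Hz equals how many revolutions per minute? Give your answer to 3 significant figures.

1 hertz = 60.0000 rpm.
So 0.8065 × 60.0000 ≈ 48.4 rpm.

48.4 rpm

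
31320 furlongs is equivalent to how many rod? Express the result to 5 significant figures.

1 furlong = 40.0000 rods.
Thus 31320 × 40.0000 ≈ 1.2528 × 10^6 rod.

1.2528 × 10^6 rod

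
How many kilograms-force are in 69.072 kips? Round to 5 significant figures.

1 kip = 453.592 kilograms-force.
69.072 × 453.592 ≈ 31331 kgf.

31331 kgf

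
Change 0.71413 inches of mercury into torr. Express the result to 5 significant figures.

18.139 torr

1 inHg = 25.4000 torr.
So 0.71413 × 25.4000 ≈ 18.139 torr.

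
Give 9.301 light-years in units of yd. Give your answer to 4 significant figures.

1 light-year = 1.03464 × 10^16 yd.
9.301 × 1.03464 × 10^16 ≈ 9.623 × 10^16 yd.

9.623 × 10^16 yd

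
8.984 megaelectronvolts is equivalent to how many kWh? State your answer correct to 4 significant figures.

1 MeV = 4.45049 × 10^-20 kWh.
Then 8.984 × 4.45049 × 10^-20 ≈ 3.998 × 10^-19 kWh.

3.998 × 10^-19 kilowatt-hours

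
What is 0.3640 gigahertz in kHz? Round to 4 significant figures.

364000 kHz

1 gigahertz = 1.00000e+6 kHz.
0.3640 × 1.00000e+6 ≈ 364000 kHz.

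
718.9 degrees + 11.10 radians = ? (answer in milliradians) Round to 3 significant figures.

23600 mrad

718.9 ° = 12547.2 mrad and 11.10 rad = 11100.0 mrad.
12547.2 + 11100.0 ≈ 23600 mrad.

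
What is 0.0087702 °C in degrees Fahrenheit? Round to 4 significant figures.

°C = (°F − 32) × 5/9.
Applying the formula gives 32.02 °F.

32.02 degrees Fahrenheit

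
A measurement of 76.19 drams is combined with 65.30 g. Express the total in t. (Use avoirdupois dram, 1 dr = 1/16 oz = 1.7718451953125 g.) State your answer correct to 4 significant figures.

76.19 dr = 0.000134997 t and 65.30 g = 6.53000 × 10^-5 t.
0.000134997 + 6.53000 × 10^-5 ≈ 0.0002003 t.

0.0002003 t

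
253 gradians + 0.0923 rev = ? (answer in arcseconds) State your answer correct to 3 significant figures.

939000 arcsec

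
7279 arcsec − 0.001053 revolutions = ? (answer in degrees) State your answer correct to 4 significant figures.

1.643 °

7279 arcsec = 2.02194 ° and 0.001053 rev = 0.379080 °.
2.02194 − 0.379080 ≈ 1.643 °.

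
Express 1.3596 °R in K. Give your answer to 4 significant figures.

°R = K × 9/5.
Applying the formula gives 0.7553 K.

0.7553 K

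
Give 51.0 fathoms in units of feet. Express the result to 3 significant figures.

306 ft

1 fathom = 6.00000 ft.
Then 51.0 × 6.00000 ≈ 306 ft.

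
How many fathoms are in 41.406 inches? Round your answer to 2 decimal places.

1 in = 0.0138889 fathoms.
Then 41.406 × 0.0138889 ≈ 0.58 fathom.

0.58 fathom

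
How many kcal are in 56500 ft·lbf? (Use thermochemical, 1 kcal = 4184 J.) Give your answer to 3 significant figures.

18.3 kcal

1 ft·lbf = 0.000324048 kcal.
Thus 56500 × 0.000324048 ≈ 18.3 kcal.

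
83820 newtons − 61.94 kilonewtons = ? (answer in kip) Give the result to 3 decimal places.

4.919 kip

83820 N = 18.8435 kip and 61.94 kN = 13.9247 kip.
18.8435 − 13.9247 ≈ 4.919 kip.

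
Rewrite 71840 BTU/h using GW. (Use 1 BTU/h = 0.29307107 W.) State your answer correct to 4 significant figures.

2.105 × 10^-5 GW

1 BTU/h = 2.93071 × 10^-10 gigawatts.
Thus 71840 × 2.93071 × 10^-10 ≈ 2.105 × 10^-5 GW.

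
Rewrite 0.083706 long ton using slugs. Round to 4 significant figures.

1 long ton = 69.6213 slugs.
0.083706 × 69.6213 ≈ 5.828 slug.

5.828 slug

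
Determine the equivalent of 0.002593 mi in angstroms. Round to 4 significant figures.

4.173e+10 angstroms

1 mi = 1.60934e+13 angstroms.
Thus 0.002593 × 1.60934e+13 ≈ 4.173e+10 Å.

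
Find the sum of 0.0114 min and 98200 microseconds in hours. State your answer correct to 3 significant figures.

0.000217 h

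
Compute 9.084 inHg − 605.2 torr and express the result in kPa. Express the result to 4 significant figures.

-49.92 kilopascals

9.084 inHg = 30.7620 kPa and 605.2 torr = 80.6867 kPa.
30.7620 − 80.6867 ≈ -49.92 kPa.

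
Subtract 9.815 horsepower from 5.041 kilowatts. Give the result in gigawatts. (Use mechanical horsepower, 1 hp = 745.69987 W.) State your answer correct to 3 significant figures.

-2.28 × 10^-6 GW

5.041 kW = 5.04100 × 10^-6 GW and 9.815 hp = 7.31904 × 10^-6 GW.
5.04100 × 10^-6 − 7.31904 × 10^-6 ≈ -2.28 × 10^-6 GW.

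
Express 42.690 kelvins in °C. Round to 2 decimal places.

K = °C + 273.15.
Applying the formula gives -230.46 °C.

-230.46 degrees Celsius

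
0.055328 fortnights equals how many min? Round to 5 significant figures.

1115.4 min

1 fortnight = 20160.0 minutes.
0.055328 × 20160.0 ≈ 1115.4 min.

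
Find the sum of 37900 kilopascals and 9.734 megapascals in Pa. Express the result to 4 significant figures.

37900 kPa = 3.79000e+7 Pa and 9.734 MPa = 9.73400e+6 Pa.
3.79000e+7 + 9.73400e+6 ≈ 4.763e+7 Pa.

4.763e+7 Pa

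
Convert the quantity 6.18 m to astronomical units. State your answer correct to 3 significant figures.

1 meter = 6.68459 × 10^-12 au.
So 6.18 × 6.68459 × 10^-12 ≈ 4.13 × 10^-11 au.

4.13 × 10^-11 au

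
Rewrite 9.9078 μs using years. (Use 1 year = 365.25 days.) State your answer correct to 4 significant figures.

3.140 × 10^-13 years

1 μs = 3.16881 × 10^-14 yr.
9.9078 × 3.16881 × 10^-14 ≈ 3.140 × 10^-13 yr.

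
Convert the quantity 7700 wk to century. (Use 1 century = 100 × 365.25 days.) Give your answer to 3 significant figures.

1.48 century

1 wk = 0.000191650 centuries.
So 7700 × 0.000191650 ≈ 1.48 century.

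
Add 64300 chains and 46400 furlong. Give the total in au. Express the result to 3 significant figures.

64300 chain = 8.64658e-6 au and 46400 furlong = 6.23952e-5 au.
8.64658e-6 + 6.23952e-5 ≈ 7.10e-5 au.

7.10e-5 au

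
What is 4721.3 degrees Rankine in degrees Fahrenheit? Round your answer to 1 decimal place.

4261.6 °F

°R = °F + 459.67.
Applying the formula gives 4261.6 °F.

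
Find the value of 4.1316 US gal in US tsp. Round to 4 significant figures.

3173 US teaspoons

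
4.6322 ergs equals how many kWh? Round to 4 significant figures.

1.287e-13 kWh

1 erg = 2.77778e-14 kilowatt-hours.
4.6322 × 2.77778e-14 ≈ 1.287e-13 kWh.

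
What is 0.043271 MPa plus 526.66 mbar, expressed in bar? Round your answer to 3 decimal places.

0.959 bar

0.043271 MPa = 0.432710 bar and 526.66 mbar = 0.526660 bar.
0.432710 + 0.526660 ≈ 0.959 bar.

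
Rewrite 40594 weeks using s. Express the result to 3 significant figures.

2.46 × 10^10 seconds

1 wk = 604800 s.
So 40594 × 604800 ≈ 2.46 × 10^10 s.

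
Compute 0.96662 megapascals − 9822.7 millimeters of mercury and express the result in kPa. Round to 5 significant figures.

-342.97 kPa

0.96662 MPa = 966.620 kPa and 9822.7 mmHg = 1309.59 kPa.
966.620 − 1309.59 ≈ -342.97 kPa.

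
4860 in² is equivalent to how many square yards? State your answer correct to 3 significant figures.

3.75 yd²

1 square inch = 0.000771605 square yards.
So 4860 × 0.000771605 ≈ 3.75 yd².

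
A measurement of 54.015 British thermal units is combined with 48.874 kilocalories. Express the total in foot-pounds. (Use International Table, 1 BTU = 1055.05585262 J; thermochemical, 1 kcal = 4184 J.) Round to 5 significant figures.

192860 foot-pounds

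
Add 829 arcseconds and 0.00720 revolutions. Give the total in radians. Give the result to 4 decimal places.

829 arcsec = 0.00401911 rad and 0.00720 rev = 0.0452389 rad.
0.00401911 + 0.0452389 ≈ 0.0493 rad.

0.0493 rad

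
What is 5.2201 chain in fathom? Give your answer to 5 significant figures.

1 chain = 11.0000 fathoms.
Thus 5.2201 × 11.0000 ≈ 57.421 fathom.

57.421 fathom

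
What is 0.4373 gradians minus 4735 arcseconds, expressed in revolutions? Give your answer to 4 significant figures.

-0.002560 revolutions

0.4373 grad = 0.00109325 rev and 4735 arcsec = 0.00365355 rev.
0.00109325 − 0.00365355 ≈ -0.002560 rev.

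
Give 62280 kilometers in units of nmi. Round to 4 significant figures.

1 km = 0.539957 nmi.
62280 × 0.539957 ≈ 33630 nmi.

33630 nautical miles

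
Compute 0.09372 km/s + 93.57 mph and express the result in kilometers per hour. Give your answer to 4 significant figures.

0.09372 km/s = 337.392 km/h and 93.57 mph = 150.586 km/h.
337.392 + 150.586 ≈ 488.0 km/h.

488.0 kilometers per hour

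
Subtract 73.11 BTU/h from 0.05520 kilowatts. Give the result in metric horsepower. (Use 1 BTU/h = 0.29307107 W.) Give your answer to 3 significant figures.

0.05520 kW = 0.0750511 PS and 73.11 BTU/h = 0.0291318 PS.
0.0750511 − 0.0291318 ≈ 0.0459 PS.

0.0459 PS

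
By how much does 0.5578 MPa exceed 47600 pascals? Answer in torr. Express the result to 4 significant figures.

0.5578 MPa = 4183.84 torr and 47600 Pa = 357.029 torr.
4183.84 − 357.029 ≈ 3827 torr.

3827 torr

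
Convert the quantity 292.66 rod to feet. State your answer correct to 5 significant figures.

4828.9 feet

1 rod = 16.5000 ft.
So 292.66 × 16.5000 ≈ 4828.9 ft.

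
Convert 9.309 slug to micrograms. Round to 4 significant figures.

1 slug = 1.45939e+10 micrograms.
9.309 × 1.45939e+10 ≈ 1.359e+11 μg.

1.359e+11 micrograms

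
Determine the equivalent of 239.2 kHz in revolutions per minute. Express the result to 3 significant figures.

1.44e+7 rpm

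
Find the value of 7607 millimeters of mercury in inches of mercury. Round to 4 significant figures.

1 mmHg = 0.0393701 inHg.
So 7607 × 0.0393701 ≈ 299.5 inHg.

299.5 inHg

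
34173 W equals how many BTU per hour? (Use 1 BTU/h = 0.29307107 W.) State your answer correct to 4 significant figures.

116600 BTU per hour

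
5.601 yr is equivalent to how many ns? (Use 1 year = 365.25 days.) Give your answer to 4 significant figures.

1 yr = 3.15576e+16 nanoseconds.
So 5.601 × 3.15576e+16 ≈ 1.768e+17 ns.

1.768e+17 nanoseconds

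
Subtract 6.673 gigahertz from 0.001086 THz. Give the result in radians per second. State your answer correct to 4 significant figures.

0.001086 THz = 6.82354e+9 rad/s and 6.673 GHz = 4.19277e+10 rad/s.
6.82354e+9 − 4.19277e+10 ≈ -3.510e+10 rad/s.

-3.510e+10 rad/s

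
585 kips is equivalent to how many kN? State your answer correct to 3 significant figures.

1 kip = 4.44822 kilonewtons.
585 × 4.44822 ≈ 2600 kN.

2600 kN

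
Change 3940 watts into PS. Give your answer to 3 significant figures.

5.36 metric horsepower

1 W = 0.00135962 PS.
3940 × 0.00135962 ≈ 5.36 PS.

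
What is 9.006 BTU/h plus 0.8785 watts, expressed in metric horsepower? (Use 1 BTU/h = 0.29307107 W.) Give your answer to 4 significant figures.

0.004783 PS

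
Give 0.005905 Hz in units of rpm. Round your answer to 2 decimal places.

0.35 rpm

1 hertz = 60.0000 revolutions per minute.
Then 0.005905 × 60.0000 ≈ 0.35 rpm.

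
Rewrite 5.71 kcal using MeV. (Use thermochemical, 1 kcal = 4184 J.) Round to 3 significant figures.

1.49 × 10^17 MeV

1 kilocalorie = 2.61145 × 10^16 megaelectronvolts.
Then 5.71 × 2.61145 × 10^16 ≈ 1.49 × 10^17 MeV.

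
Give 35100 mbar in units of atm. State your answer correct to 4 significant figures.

1 millibar = 0.000986923 atmospheres.
35100 × 0.000986923 ≈ 34.64 atm.

34.64 atm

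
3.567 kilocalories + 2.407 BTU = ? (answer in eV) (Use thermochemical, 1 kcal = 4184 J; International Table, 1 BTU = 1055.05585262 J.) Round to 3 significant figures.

3.567 kcal = 9.31503 × 10^22 eV and 2.407 BTU = 1.58504 × 10^22 eV.
9.31503 × 10^22 + 1.58504 × 10^22 ≈ 1.09 × 10^23 eV.

1.09 × 10^23 eV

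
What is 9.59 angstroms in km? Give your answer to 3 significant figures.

1 Å = 1.00000e-13 km.
Thus 9.59 × 1.00000e-13 ≈ 9.59e-13 km.

9.59e-13 kilometers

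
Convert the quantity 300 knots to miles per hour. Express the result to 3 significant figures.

345 miles per hour

1 kn = 1.15078 mph.
Thus 300 × 1.15078 ≈ 345 mph.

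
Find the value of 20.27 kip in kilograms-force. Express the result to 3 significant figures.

9190 kgf

1 kip = 453.592 kilograms-force.
20.27 × 453.592 ≈ 9190 kgf.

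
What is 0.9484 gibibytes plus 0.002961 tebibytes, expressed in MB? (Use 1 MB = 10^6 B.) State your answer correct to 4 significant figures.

4274 MB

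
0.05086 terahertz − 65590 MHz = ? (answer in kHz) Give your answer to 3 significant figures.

-1.47e+7 kilohertz

0.05086 THz = 5.08600e+7 kHz and 65590 MHz = 6.55900e+7 kHz.
5.08600e+7 − 6.55900e+7 ≈ -1.47e+7 kHz.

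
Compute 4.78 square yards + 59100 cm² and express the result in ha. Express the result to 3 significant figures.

4.78 yd² = 0.000399669 ha and 59100 cm² = 0.000591000 ha.
0.000399669 + 0.000591000 ≈ 0.000991 ha.

0.000991 hectares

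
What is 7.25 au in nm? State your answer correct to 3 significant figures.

1.08 × 10^21 nm

1 au = 1.49598 × 10^20 nm.
Thus 7.25 × 1.49598 × 10^20 ≈ 1.08 × 10^21 nm.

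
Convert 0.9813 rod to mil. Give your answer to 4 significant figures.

1 rod = 198000 mil.
Then 0.9813 × 198000 ≈ 194300 mil.

194300 mil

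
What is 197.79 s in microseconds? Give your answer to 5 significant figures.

1.9779 × 10^8 microseconds

1 second = 1.00000 × 10^6 μs.
Then 197.79 × 1.00000 × 10^6 ≈ 1.9779 × 10^8 μs.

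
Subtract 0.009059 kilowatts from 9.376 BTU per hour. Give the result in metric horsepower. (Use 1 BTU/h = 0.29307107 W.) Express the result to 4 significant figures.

9.376 BTU/h = 0.00373601 PS and 0.009059 kW = 0.0123168 PS.
0.00373601 − 0.0123168 ≈ -0.008581 PS.

-0.008581 PS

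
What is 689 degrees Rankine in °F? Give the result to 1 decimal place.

229.3 °F

°R = °F + 459.67.
Applying the formula gives 229.3 °F.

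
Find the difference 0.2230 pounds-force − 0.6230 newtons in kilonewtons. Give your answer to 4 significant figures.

0.0003690 kN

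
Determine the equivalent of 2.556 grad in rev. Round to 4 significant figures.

0.006390 rev

1 grad = 0.00250000 revolutions.
Then 2.556 × 0.00250000 ≈ 0.006390 rev.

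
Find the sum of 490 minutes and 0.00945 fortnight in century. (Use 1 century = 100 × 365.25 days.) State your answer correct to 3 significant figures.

1.29e-5 century

490 min = 9.31630e-6 century and 0.00945 fortnight = 3.62218e-6 century.
9.31630e-6 + 3.62218e-6 ≈ 1.29e-5 century.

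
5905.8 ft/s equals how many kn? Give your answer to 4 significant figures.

1 ft/s = 0.592484 knots.
Thus 5905.8 × 0.592484 ≈ 3499 kn.

3499 kn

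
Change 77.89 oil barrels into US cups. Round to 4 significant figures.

52340 US cup

1 oil barrel = 672.000 US cup.
So 77.89 × 672.000 ≈ 52340 US cup.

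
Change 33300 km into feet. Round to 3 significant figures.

1.09e+8 feet

1 kilometer = 3280.84 ft.
33300 × 3280.84 ≈ 1.09e+8 ft.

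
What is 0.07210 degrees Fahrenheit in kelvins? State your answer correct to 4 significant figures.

K = (°F + 459.67) × 5/9.
Applying the formula gives 255.4 K.

255.4 K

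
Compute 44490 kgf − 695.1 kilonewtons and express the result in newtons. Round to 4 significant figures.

44490 kgf = 436298 N and 695.1 kN = 695100 N.
436298 − 695100 ≈ -258800 N.

-258800 N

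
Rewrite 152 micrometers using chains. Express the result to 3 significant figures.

1 micrometer = 4.97097 × 10^-8 chain.
Thus 152 × 4.97097 × 10^-8 ≈ 7.56 × 10^-6 chain.

7.56 × 10^-6 chain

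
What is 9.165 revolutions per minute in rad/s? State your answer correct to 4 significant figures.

1 revolution per minute = 0.104720 radians per second.
9.165 × 0.104720 ≈ 0.9598 rad/s.

0.9598 radians per second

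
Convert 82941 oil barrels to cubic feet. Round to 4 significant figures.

1 bbl = 5.61458 ft³.
Then 82941 × 5.61458 ≈ 465700 ft³.

465700 ft³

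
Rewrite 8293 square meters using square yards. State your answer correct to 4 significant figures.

1 square meter = 1.19599 yd².
Thus 8293 × 1.19599 ≈ 9918 yd².

9918 square yards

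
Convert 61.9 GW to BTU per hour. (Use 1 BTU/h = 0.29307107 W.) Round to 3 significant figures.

1 gigawatt = 3.41214 × 10^9 BTU/h.
So 61.9 × 3.41214 × 10^9 ≈ 2.11 × 10^11 BTU/h.

2.11 × 10^11 BTU/h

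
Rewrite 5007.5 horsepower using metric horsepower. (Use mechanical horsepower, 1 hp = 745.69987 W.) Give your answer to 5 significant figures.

5077.0 PS

1 hp = 1.01387 metric horsepower.
Then 5007.5 × 1.01387 ≈ 5077.0 PS.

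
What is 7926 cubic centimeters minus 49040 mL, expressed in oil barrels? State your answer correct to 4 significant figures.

7926 cm³ = 0.0498530 bbl and 49040 mL = 0.308452 bbl.
0.0498530 − 0.308452 ≈ -0.2586 bbl.

-0.2586 bbl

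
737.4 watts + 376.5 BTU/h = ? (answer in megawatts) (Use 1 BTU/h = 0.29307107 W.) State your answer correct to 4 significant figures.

0.0008477 MW

737.4 W = 0.000737400 MW and 376.5 BTU/h = 0.000110341 MW.
0.000737400 + 0.000110341 ≈ 0.0008477 MW.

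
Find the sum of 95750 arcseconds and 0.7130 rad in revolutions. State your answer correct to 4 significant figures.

95750 arcsec = 0.0738812 rev and 0.7130 rad = 0.113477 rev.
0.0738812 + 0.113477 ≈ 0.1874 rev.

0.1874 revolutions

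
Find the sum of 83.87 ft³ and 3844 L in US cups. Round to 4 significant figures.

83.87 ft³ = 10038.3 US cup and 3844 L = 16247.6 US cup.
10038.3 + 16247.6 ≈ 26290 US cup.

26290 US cups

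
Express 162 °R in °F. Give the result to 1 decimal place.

°R = °F + 459.67.
Applying the formula gives -297.7 °F.

-297.7 degrees Fahrenheit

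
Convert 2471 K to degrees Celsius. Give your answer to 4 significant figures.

2198 °C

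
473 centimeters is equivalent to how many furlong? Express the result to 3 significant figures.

0.0235 furlongs

1 cm = 4.97097e-5 furlong.
Thus 473 × 4.97097e-5 ≈ 0.0235 furlong.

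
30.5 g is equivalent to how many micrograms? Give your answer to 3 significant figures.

3.05 × 10^7 μg

1 g = 1.00000 × 10^6 μg.
Thus 30.5 × 1.00000 × 10^6 ≈ 3.05 × 10^7 μg.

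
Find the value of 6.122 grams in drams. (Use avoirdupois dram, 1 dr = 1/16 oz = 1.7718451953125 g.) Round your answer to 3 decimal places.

3.455 dr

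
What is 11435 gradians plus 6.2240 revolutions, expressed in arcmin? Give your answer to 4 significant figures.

751900 arcmin

11435 grad = 617490 arcmin and 6.2240 rev = 134438 arcmin.
617490 + 134438 ≈ 751900 arcmin.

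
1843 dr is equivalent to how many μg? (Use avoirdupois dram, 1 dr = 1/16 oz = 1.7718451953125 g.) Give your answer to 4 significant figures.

1 dr = 1.77185e+6 μg.
1843 × 1.77185e+6 ≈ 3.266e+9 μg.

3.266e+9 micrograms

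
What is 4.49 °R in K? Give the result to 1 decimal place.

°R = K × 9/5.
Applying the formula gives 2.5 K.

2.5 K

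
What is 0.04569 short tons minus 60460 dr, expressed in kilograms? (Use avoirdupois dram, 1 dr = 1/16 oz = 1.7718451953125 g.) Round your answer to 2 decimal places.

-65.68 kg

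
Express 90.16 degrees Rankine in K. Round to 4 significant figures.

50.09 kelvins

°R = K × 9/5.
Applying the formula gives 50.09 K.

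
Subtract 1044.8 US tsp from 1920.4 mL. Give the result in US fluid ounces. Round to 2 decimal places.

-109.20 US fl oz

1920.4 mL = 64.9364 US fl oz and 1044.8 US tsp = 174.133 US fl oz.
64.9364 − 174.133 ≈ -109.20 US fl oz.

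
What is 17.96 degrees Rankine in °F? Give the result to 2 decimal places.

°R = °F + 459.67.
Applying the formula gives -441.71 °F.

-441.71 °F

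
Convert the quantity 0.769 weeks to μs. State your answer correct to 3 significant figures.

4.65 × 10^11 μs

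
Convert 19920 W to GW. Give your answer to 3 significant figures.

1.99 × 10^-5 GW

1 W = 1.00000 × 10^-9 gigawatts.
So 19920 × 1.00000 × 10^-9 ≈ 1.99 × 10^-5 GW.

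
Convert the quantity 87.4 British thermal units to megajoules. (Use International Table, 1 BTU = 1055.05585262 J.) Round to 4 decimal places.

1 British thermal unit = 0.00105506 MJ.
Then 87.4 × 0.00105506 ≈ 0.0922 MJ.

0.0922 megajoules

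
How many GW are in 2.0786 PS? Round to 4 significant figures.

1.529 × 10^-6 GW

1 metric horsepower = 7.35499 × 10^-7 gigawatts.
So 2.0786 × 7.35499 × 10^-7 ≈ 1.529 × 10^-6 GW.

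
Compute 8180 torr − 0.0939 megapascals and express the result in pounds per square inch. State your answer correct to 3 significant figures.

8180 torr = 158.175 psi and 0.0939 MPa = 13.6190 psi.
158.175 − 13.6190 ≈ 145 psi.

145 pounds per square inch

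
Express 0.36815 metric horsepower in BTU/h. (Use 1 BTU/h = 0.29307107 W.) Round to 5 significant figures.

923.92 BTU/h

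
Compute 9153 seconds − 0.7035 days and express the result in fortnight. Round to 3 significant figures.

-0.0427 fortnights

9153 s = 0.00756696 fortnight and 0.7035 d = 0.0502500 fortnight.
0.00756696 − 0.0502500 ≈ -0.0427 fortnight.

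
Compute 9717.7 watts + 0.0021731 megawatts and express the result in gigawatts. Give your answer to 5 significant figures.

9717.7 W = 9.71770 × 10^-6 GW and 0.0021731 MW = 2.17310 × 10^-6 GW.
9.71770 × 10^-6 + 2.17310 × 10^-6 ≈ 1.1891 × 10^-5 GW.

1.1891 × 10^-5 gigawatts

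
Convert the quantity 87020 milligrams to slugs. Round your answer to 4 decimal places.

0.0060 slug

1 milligram = 6.85218 × 10^-8 slugs.
Then 87020 × 6.85218 × 10^-8 ≈ 0.0060 slug.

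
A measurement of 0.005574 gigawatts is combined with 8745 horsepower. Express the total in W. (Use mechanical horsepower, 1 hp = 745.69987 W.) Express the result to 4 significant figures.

0.005574 GW = 5.57400e+6 W and 8745 hp = 6.52115e+6 W.
5.57400e+6 + 6.52115e+6 ≈ 1.210e+7 W.

1.210e+7 W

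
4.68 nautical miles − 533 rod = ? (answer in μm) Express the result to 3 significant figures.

4.68 nmi = 8.66736e+9 μm and 533 rod = 2.68056e+9 μm.
8.66736e+9 − 2.68056e+9 ≈ 5.99e+9 μm.

5.99e+9 micrometers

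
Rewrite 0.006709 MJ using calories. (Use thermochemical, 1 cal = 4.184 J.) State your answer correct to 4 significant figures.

1 MJ = 239006 cal.
0.006709 × 239006 ≈ 1603 cal.

1603 calories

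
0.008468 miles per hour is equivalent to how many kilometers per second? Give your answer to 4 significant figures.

1 mile per hour = 0.000447040 kilometers per second.
0.008468 × 0.000447040 ≈ 3.786e-6 km/s.

3.786e-6 km/s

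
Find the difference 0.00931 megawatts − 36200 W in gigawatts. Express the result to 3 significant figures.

-2.69e-5 GW

0.00931 MW = 9.31000e-6 GW and 36200 W = 3.62000e-5 GW.
9.31000e-6 − 3.62000e-5 ≈ -2.69e-5 GW.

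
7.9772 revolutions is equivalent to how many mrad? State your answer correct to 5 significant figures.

1 revolution = 6283.19 milliradians.
Then 7.9772 × 6283.19 ≈ 50122 mrad.

50122 mrad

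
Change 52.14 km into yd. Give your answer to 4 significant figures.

1 km = 1093.61 yd.
Then 52.14 × 1093.61 ≈ 57020 yd.

57020 yd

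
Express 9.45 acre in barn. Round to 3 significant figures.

3.82 × 10^32 barns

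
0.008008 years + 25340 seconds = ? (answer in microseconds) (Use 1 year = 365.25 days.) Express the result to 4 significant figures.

2.781e+11 μs

0.008008 yr = 2.52713e+11 μs and 25340 s = 2.53400e+10 μs.
2.52713e+11 + 2.53400e+10 ≈ 2.781e+11 μs.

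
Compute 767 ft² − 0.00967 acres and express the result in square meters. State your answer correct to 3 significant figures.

32.1 m²

767 ft² = 71.2566 m² and 0.00967 acre = 39.1331 m².
71.2566 − 39.1331 ≈ 32.1 m².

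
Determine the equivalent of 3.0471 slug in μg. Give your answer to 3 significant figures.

1 slug = 1.45939 × 10^10 μg.
3.0471 × 1.45939 × 10^10 ≈ 4.45 × 10^10 μg.

4.45 × 10^10 μg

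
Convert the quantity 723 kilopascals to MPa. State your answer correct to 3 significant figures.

0.723 MPa

1 kPa = 0.00100000 megapascals.
Then 723 × 0.00100000 ≈ 0.723 MPa.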